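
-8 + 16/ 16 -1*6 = -13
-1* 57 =-57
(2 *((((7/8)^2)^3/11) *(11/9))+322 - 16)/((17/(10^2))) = 9027248425/5013504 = 1800.59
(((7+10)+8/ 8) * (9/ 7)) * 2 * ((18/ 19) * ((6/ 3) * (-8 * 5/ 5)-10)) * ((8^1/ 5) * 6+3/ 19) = -140562864/ 12635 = -11124.88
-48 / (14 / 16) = -384 / 7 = -54.86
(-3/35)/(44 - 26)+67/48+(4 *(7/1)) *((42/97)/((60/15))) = 240203/54320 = 4.42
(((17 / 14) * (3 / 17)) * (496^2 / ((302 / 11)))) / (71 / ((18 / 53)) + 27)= 36533376 / 4491193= 8.13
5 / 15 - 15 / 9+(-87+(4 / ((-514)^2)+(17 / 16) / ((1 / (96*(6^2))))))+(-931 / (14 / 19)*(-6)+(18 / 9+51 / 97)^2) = 20826908945156 / 1864365123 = 11171.05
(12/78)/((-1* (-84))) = 1/546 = 0.00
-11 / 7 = -1.57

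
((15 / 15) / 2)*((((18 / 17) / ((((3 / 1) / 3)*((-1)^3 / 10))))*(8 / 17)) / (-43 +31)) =60 / 289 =0.21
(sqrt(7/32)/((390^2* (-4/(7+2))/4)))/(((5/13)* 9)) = -sqrt(14)/468000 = -0.00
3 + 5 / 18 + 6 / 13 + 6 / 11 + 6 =26473 / 2574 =10.28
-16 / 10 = -8 / 5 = -1.60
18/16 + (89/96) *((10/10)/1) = 197/96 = 2.05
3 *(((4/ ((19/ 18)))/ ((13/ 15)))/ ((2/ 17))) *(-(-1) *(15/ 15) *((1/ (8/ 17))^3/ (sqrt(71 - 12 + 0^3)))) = 33826005 *sqrt(59)/ 1865344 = 139.29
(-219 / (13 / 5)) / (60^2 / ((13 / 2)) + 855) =-73 / 1221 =-0.06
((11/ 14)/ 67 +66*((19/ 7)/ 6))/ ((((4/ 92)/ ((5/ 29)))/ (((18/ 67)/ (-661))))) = -28997595/ 602347487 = -0.05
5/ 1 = 5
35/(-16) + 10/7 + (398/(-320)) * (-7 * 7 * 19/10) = 1288383/11200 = 115.03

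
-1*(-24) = 24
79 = 79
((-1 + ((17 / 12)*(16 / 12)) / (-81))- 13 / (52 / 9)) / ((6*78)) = -9545 / 1364688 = -0.01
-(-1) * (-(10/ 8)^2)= -25/ 16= -1.56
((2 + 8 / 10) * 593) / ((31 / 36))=298872 / 155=1928.21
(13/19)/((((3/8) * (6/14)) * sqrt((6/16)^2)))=5824/513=11.35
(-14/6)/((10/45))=-21/2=-10.50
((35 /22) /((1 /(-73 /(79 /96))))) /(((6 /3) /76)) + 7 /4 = -18635197 /3476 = -5361.10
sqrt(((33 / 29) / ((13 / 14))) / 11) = sqrt(15834) / 377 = 0.33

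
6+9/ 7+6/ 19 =1011/ 133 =7.60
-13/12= -1.08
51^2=2601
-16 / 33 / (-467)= 16 / 15411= 0.00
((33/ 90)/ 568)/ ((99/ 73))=0.00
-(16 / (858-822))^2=-16 / 81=-0.20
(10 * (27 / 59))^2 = 72900 / 3481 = 20.94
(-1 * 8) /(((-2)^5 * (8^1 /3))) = 3 /32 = 0.09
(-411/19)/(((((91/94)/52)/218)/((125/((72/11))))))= -1930090250/399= -4837318.92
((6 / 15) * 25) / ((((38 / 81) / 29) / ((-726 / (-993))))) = 2842290 / 6289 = 451.95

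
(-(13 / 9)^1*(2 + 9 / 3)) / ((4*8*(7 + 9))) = -65 / 4608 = -0.01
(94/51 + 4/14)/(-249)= -760/88893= -0.01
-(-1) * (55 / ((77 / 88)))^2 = 193600 / 49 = 3951.02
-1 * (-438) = 438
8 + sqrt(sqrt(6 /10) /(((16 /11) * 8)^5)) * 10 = 121 * sqrt(22) * 375^(1 /4) /131072 + 8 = 8.02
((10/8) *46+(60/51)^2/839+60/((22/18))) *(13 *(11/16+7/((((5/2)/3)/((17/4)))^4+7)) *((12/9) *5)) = 47260966413088919075/3032034738928008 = 15587.21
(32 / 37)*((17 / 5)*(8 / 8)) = 544 / 185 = 2.94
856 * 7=5992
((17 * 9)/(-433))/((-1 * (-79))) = -0.00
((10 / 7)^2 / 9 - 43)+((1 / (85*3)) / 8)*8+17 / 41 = -65094283 / 1536885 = -42.35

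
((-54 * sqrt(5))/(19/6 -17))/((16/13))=1053 * sqrt(5)/332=7.09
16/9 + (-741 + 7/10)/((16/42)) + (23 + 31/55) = -15190133/7920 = -1917.95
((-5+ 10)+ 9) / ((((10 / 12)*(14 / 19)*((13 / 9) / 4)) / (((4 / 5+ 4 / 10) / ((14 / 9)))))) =110808 / 2275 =48.71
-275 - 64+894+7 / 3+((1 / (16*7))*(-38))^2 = 5244475 / 9408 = 557.45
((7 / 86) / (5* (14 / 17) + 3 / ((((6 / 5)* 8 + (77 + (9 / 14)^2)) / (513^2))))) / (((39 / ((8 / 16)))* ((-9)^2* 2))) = 1449641 / 2042857413595440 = 0.00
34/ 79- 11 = -835/ 79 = -10.57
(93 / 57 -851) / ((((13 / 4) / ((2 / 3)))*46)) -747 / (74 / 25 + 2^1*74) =-187299091 / 21440094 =-8.74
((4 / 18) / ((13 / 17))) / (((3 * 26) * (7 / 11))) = 187 / 31941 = 0.01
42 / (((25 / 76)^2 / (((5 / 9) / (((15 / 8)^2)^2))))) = 331218944 / 18984375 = 17.45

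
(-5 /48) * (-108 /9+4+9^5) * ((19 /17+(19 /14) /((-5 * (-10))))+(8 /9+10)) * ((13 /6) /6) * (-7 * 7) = 407318430701 /311040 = 1309537.14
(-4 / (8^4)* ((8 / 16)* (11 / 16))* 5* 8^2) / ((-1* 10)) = 0.01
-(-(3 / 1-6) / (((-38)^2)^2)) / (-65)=0.00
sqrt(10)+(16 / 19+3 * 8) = 28.00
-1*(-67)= 67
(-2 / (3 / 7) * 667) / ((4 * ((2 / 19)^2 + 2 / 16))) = -6742036 / 1179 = -5718.44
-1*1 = -1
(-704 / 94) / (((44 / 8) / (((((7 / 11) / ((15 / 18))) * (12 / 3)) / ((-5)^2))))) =-0.17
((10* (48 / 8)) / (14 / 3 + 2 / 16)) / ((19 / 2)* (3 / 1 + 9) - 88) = 144 / 299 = 0.48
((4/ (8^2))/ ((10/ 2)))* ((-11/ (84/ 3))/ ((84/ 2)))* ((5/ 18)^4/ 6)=-1375/ 11851370496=-0.00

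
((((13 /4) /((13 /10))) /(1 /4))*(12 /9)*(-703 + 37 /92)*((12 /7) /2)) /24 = -323195 /966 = -334.57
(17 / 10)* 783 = 13311 / 10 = 1331.10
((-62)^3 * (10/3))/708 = -595820/531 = -1122.07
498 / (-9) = -166 / 3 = -55.33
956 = 956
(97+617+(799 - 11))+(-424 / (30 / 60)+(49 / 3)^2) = 920.78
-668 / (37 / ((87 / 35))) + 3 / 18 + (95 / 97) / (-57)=-11236949 / 251230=-44.73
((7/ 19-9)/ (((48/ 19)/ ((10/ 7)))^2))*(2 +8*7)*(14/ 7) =-564775/ 1764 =-320.17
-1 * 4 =-4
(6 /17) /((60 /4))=2 /85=0.02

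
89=89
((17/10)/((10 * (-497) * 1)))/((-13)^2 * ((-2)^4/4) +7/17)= -0.00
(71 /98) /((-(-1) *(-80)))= -0.01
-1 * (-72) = 72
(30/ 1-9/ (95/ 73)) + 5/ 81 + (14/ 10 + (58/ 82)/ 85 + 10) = 185328838/ 5363415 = 34.55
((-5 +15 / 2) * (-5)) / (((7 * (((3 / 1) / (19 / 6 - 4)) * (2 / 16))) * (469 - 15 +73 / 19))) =4750 / 548037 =0.01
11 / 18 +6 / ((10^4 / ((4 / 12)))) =27509 / 45000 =0.61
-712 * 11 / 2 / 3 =-3916 / 3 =-1305.33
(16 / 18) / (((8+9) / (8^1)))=64 / 153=0.42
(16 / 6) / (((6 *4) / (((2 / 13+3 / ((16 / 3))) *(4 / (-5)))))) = -149 / 2340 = -0.06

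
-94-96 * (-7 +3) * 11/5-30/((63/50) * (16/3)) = 104487/140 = 746.34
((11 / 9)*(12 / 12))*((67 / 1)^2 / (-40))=-49379 / 360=-137.16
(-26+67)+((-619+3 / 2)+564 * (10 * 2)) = 10703.50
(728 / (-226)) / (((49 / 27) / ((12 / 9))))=-1872 / 791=-2.37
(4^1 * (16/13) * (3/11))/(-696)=-8/4147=-0.00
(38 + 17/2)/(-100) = -93/200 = -0.46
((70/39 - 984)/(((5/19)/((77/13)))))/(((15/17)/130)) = -1905417052/585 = -3257123.17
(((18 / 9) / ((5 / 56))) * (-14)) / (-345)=1568 / 1725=0.91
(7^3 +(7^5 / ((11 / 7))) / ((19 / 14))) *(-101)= -173596073 / 209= -830603.22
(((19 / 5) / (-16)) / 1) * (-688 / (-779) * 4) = -172 / 205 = -0.84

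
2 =2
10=10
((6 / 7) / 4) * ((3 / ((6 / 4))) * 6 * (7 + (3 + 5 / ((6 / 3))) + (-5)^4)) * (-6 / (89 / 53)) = -3649050 / 623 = -5857.22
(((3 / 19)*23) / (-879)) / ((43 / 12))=-276 / 239381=-0.00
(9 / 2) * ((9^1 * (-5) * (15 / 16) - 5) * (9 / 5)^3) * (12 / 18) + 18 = -323037 / 400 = -807.59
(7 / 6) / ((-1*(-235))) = 7 / 1410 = 0.00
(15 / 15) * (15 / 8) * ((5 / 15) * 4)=5 / 2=2.50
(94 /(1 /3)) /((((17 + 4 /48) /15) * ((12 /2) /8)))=13536 /41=330.15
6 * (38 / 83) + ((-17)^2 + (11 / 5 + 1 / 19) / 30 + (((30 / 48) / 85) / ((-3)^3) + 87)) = 54841502119 / 144768600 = 378.82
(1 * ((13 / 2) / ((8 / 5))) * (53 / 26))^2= 70225 / 1024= 68.58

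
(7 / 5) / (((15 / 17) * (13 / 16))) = 1904 / 975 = 1.95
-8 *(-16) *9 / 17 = 1152 / 17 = 67.76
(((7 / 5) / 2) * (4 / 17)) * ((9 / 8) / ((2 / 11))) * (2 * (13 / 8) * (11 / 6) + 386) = 2173017 / 5440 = 399.45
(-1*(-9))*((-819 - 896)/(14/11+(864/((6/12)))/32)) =-169785/608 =-279.25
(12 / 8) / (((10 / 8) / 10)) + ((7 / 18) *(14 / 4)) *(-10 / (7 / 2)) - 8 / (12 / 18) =-35 / 9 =-3.89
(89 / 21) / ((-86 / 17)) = -1513 / 1806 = -0.84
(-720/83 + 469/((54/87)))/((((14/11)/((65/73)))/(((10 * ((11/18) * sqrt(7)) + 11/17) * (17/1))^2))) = 8206246659325 * sqrt(7)/6870906 + 1222634208161080/30919077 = 42702982.48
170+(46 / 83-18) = 12662 / 83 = 152.55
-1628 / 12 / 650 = -407 / 1950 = -0.21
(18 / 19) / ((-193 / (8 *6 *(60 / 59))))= -51840 / 216353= -0.24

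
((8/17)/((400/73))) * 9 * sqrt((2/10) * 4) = 657 * sqrt(5)/2125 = 0.69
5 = 5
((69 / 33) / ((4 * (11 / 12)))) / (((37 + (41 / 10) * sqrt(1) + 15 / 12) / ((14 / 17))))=2760 / 248897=0.01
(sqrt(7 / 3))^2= 2.33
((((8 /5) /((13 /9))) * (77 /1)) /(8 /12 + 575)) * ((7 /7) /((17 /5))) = 0.04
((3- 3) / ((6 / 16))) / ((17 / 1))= 0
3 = 3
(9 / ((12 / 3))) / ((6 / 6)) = 9 / 4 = 2.25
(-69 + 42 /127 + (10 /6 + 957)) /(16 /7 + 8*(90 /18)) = 21.05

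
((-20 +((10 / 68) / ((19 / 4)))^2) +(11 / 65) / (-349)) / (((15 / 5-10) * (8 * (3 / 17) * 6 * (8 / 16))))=0.67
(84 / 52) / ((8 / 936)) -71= 118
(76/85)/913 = 76/77605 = 0.00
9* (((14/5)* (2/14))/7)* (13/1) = 234/35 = 6.69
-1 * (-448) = 448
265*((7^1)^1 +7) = 3710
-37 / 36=-1.03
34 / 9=3.78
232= 232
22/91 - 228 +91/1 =-12445/91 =-136.76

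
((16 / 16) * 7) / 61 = 7 / 61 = 0.11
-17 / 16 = -1.06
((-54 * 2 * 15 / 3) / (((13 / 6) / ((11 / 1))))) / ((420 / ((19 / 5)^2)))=-214434 / 2275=-94.26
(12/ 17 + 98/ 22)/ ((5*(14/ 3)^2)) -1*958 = -35110879/ 36652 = -957.95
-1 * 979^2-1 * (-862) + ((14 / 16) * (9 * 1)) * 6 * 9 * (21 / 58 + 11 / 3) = -221760861 / 232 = -955865.78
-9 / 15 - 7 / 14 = -11 / 10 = -1.10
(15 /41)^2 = 225 /1681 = 0.13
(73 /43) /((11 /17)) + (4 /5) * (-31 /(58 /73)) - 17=-45.59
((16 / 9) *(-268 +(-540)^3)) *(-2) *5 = 25194282880 / 9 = 2799364764.44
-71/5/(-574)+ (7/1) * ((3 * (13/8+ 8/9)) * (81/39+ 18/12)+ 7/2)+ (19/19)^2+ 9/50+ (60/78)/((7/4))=320830227/1492400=214.98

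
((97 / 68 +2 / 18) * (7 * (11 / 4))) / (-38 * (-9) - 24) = 72457 / 778464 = 0.09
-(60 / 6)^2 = -100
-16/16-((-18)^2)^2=-104977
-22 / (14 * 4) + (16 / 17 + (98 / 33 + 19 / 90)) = 878657 / 235620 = 3.73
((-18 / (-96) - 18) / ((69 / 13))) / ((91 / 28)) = -95 / 92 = -1.03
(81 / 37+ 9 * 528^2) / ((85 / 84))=7798152852 / 3145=2479539.86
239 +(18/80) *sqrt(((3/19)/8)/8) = 9 *sqrt(57)/6080 +239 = 239.01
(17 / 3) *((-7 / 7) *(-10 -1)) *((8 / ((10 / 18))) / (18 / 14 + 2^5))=31416 / 1165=26.97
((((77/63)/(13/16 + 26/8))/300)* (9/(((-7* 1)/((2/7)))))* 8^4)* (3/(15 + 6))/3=-360448/5016375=-0.07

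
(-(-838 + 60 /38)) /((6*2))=3973 /57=69.70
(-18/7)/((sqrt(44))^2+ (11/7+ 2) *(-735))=18/18067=0.00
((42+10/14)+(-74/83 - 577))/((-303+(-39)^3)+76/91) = 2021097/225159329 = 0.01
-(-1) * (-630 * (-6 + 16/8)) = 2520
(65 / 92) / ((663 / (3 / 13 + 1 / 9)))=50 / 137241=0.00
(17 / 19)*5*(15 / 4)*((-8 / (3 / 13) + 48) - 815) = -1022125 / 76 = -13449.01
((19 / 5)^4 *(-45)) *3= -3518667 / 125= -28149.34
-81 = -81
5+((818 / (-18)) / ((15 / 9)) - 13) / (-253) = 19579 / 3795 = 5.16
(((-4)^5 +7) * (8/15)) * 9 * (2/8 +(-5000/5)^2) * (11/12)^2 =-164076041019/40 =-4101901025.48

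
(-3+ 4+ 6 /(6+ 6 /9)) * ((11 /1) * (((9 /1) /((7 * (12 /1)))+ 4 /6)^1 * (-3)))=-2717 /56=-48.52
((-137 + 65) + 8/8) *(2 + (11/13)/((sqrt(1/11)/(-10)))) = -142 + 7810 *sqrt(11)/13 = 1850.53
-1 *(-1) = 1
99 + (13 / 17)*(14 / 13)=1697 / 17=99.82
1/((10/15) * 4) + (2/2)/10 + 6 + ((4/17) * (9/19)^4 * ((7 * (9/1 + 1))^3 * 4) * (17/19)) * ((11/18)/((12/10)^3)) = 509996309641/99043960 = 5149.19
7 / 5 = 1.40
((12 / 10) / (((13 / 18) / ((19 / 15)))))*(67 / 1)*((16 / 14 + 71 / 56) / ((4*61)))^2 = 8352153 / 606790912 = 0.01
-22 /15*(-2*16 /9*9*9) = 2112 /5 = 422.40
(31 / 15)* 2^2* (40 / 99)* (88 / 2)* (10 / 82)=17.92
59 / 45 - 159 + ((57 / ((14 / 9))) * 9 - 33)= 87631 / 630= 139.10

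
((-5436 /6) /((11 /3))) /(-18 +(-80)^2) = -1359 /35101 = -0.04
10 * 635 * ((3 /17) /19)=58.98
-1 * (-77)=77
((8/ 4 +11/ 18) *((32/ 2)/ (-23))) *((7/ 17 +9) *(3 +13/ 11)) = -120320/ 1683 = -71.49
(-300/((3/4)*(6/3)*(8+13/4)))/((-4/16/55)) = 35200/9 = 3911.11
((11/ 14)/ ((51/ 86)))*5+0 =2365/ 357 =6.62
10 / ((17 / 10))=100 / 17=5.88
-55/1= -55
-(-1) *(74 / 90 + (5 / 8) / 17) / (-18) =-5257 / 110160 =-0.05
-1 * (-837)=837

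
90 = 90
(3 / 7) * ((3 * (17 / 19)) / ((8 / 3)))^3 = 0.44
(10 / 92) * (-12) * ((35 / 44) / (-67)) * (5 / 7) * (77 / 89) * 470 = 616875 / 137149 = 4.50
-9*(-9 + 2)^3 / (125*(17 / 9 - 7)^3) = -2250423 / 12167000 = -0.18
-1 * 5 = -5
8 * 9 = 72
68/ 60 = 1.13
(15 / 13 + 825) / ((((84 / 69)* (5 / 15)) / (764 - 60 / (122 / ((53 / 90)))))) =8630817045 / 5551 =1554822.02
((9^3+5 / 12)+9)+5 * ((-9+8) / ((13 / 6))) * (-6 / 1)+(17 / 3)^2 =367087 / 468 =784.37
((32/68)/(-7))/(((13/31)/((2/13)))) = -496/20111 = -0.02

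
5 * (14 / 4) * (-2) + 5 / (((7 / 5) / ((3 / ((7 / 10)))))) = -965 / 49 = -19.69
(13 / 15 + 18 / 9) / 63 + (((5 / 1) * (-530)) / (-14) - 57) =125053 / 945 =132.33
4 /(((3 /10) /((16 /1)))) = 640 /3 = 213.33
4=4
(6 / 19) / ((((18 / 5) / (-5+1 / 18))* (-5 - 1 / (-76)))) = 890 / 10233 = 0.09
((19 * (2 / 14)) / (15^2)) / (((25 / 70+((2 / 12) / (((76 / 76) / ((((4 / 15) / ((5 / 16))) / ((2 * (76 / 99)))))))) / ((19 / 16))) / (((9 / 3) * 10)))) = 137180 / 164943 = 0.83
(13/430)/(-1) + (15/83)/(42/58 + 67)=-966053/35047580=-0.03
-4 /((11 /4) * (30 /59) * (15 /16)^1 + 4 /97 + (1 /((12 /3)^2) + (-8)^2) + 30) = -732544 /17473857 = -0.04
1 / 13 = 0.08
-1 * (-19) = 19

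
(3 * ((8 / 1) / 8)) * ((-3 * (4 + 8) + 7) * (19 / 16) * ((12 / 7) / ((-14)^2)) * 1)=-4959 / 5488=-0.90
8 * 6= 48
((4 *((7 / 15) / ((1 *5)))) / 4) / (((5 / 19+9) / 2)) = 133 / 6600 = 0.02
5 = 5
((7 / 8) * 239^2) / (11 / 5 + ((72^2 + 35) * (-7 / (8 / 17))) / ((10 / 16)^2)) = -9996175 / 39747464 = -0.25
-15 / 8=-1.88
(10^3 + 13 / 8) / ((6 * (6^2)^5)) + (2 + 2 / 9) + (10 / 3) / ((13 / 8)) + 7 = 141786498979 / 12576964608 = 11.27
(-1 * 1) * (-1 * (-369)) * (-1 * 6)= 2214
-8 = -8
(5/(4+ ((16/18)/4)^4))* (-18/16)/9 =-6561/42016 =-0.16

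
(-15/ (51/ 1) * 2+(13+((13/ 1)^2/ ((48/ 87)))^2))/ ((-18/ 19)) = -862158003/ 8704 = -99053.08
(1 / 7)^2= 1 / 49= 0.02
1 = 1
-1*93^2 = -8649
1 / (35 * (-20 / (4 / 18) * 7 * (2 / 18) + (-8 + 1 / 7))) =-1 / 2725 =-0.00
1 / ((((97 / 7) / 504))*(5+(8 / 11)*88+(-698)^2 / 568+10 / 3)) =1502928 / 38433049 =0.04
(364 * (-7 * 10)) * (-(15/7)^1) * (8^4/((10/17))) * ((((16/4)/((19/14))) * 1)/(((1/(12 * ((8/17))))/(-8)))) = -961837793280/19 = -50623041751.58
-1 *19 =-19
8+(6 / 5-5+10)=71 / 5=14.20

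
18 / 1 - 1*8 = 10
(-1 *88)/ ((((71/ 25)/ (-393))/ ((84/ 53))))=72626400/ 3763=19300.13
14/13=1.08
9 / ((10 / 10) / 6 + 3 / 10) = 135 / 7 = 19.29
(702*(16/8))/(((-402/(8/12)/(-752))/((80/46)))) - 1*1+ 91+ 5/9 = 43488235/13869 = 3135.64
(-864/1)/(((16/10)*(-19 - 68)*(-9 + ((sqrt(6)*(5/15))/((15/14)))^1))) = -1093500/1574207 - 37800*sqrt(6)/1574207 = -0.75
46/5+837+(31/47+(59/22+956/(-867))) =3803033323/4482390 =848.44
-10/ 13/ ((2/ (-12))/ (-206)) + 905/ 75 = -183047/ 195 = -938.70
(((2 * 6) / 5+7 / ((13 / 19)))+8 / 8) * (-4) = -3544 / 65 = -54.52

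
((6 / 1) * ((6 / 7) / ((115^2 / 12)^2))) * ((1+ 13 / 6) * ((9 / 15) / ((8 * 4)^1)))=1539 / 6121521875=0.00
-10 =-10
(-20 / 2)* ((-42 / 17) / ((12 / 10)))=20.59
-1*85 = -85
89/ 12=7.42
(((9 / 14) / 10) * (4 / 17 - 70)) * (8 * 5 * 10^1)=-213480 / 119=-1793.95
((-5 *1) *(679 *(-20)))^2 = 4610410000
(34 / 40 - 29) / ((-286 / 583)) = 29839 / 520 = 57.38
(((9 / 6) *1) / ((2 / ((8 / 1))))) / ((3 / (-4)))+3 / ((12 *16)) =-511 / 64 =-7.98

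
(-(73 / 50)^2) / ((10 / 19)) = -101251 / 25000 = -4.05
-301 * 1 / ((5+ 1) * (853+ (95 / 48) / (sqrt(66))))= -0.06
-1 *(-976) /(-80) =-61 /5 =-12.20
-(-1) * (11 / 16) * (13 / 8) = 143 / 128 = 1.12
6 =6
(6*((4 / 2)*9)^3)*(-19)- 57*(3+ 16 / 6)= -665171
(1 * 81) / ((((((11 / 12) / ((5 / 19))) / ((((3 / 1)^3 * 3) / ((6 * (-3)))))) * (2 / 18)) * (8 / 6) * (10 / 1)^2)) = -59049 / 8360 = -7.06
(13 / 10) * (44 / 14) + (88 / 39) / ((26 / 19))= 5.73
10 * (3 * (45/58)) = 675/29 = 23.28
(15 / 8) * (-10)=-75 / 4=-18.75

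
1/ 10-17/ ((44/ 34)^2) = -24323/ 2420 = -10.05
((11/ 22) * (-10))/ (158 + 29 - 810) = 5/ 623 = 0.01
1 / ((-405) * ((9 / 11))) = -0.00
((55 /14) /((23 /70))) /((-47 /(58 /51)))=-15950 /55131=-0.29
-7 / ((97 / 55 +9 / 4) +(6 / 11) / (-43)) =-1.75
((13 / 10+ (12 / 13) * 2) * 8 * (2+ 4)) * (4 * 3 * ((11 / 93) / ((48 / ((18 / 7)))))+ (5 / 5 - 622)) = -1322612748 / 14105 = -93769.07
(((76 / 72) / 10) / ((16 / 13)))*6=0.51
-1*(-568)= 568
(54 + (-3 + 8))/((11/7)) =413/11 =37.55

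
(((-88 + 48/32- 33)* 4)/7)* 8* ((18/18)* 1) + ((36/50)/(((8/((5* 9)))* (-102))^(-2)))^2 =151767953168/2734375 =55503.71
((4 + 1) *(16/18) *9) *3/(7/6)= 720/7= 102.86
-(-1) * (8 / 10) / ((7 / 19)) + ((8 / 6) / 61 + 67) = 443183 / 6405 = 69.19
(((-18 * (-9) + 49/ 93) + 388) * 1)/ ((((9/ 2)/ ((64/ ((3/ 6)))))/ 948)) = 4141794304/ 279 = 14845140.87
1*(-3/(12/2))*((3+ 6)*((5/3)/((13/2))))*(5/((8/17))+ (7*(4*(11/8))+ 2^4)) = -7815/104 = -75.14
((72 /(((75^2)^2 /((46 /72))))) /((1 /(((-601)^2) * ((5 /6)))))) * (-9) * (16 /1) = -132921968 /2109375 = -63.01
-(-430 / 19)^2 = -184900 / 361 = -512.19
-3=-3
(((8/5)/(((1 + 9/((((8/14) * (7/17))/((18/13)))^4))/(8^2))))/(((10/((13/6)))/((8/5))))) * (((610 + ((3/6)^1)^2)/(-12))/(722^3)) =-116009755264/261049340321885143125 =-0.00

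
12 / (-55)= -0.22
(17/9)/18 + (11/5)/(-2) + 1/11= -4028/4455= -0.90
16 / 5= 3.20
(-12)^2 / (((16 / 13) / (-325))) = -38025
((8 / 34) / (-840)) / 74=-1 / 264180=-0.00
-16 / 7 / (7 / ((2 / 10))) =-16 / 245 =-0.07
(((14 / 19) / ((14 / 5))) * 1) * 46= 230 / 19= 12.11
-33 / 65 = -0.51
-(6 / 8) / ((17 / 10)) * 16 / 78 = -0.09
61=61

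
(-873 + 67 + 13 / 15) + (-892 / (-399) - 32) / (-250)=-40150087 / 49875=-805.01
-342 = -342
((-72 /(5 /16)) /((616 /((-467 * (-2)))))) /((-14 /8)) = 537984 /2695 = 199.62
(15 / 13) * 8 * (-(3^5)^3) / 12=-143489070 / 13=-11037620.77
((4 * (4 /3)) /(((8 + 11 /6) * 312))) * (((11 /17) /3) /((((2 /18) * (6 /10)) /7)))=1540 /39117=0.04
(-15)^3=-3375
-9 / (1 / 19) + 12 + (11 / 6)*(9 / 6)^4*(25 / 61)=-302943 / 1952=-155.20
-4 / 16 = -1 / 4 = -0.25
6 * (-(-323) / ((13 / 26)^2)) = 7752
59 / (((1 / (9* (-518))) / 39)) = -10727262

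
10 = 10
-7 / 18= -0.39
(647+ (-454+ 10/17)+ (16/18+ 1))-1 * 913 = -109781/153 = -717.52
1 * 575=575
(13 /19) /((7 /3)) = 39 /133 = 0.29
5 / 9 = 0.56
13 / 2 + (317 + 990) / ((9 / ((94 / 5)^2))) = 23100229 / 450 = 51333.84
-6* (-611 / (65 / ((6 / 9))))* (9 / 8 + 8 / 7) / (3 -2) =5969 / 70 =85.27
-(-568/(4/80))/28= 2840/7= 405.71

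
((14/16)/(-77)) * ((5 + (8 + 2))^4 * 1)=-50625/88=-575.28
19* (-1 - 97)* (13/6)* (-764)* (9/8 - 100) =-1828533343/6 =-304755557.17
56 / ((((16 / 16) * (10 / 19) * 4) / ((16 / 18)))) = 1064 / 45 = 23.64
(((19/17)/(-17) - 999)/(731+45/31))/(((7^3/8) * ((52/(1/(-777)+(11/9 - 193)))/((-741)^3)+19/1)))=-11131554676301366424/6648113562717949378385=-0.00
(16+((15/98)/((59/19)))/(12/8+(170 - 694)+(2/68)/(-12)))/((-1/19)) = -304.00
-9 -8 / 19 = -179 / 19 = -9.42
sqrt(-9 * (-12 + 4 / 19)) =12 * sqrt(266) / 19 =10.30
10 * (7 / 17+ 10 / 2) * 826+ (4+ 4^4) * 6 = 786440 / 17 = 46261.18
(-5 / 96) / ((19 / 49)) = -0.13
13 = 13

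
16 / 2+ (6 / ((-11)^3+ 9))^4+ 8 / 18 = 14508396979045 / 1718099642169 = 8.44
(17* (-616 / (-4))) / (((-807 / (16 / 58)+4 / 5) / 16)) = -14.32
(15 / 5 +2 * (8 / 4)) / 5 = 7 / 5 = 1.40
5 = 5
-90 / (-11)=90 / 11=8.18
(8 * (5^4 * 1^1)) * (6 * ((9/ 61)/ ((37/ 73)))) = 19710000/ 2257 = 8732.83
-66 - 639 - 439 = -1144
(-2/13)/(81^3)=-2/6908733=-0.00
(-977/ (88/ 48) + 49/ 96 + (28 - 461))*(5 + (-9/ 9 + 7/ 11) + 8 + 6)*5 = -89957.60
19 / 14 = 1.36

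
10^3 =1000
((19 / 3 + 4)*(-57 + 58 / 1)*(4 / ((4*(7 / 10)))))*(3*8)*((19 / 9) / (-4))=-11780 / 63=-186.98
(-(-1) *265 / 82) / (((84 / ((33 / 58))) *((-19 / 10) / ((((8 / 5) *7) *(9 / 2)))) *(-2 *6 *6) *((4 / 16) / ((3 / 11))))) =795 / 90364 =0.01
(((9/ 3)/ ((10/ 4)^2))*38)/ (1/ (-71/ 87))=-10792/ 725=-14.89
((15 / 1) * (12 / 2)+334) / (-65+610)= 424 / 545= 0.78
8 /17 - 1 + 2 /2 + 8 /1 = 144 /17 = 8.47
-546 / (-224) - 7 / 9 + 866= 124943 / 144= 867.66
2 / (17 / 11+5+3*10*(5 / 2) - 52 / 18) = 198 / 7787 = 0.03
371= 371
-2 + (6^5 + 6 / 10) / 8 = 38803 / 40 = 970.08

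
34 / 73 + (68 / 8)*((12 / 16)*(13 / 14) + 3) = 260695 / 8176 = 31.89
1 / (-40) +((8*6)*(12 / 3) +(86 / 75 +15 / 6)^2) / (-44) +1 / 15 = -4.62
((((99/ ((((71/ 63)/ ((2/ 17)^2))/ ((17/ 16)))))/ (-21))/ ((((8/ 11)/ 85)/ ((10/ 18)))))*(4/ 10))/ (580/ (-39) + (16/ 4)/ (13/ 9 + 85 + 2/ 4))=110778525/ 1027957312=0.11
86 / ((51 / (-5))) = -430 / 51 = -8.43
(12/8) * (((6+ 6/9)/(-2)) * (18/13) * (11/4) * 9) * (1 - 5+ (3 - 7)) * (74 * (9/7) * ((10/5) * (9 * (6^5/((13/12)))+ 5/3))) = 2847771218160/169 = 16850717267.22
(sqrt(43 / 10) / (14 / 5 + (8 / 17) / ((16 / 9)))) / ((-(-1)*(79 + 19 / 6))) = 6*sqrt(430) / 15109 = 0.01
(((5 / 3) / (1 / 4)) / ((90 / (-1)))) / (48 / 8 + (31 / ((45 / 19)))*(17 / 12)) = -0.00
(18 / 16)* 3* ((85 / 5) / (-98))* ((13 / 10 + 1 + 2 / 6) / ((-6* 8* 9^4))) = 1343 / 274337280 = 0.00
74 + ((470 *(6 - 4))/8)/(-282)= 883/12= 73.58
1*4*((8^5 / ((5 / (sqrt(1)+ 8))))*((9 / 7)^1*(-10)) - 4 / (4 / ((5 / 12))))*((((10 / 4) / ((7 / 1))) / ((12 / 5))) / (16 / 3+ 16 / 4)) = -1592525675 / 32928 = -48363.87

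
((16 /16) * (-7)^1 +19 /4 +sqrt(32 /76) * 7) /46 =-9 /184 +7 * sqrt(38) /437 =0.05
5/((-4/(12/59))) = -0.25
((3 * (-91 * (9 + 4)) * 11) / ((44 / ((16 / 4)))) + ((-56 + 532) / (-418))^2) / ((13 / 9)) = -1394705025 / 567853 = -2456.10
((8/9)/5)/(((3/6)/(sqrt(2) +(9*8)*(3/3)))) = 16*sqrt(2)/45 +128/5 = 26.10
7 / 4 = 1.75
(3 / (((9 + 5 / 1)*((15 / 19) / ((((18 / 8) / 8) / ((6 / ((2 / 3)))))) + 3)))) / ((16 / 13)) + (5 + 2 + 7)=14.01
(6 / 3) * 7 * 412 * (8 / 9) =46144 / 9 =5127.11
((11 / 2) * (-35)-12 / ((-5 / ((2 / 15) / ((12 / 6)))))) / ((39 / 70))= -67319 / 195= -345.23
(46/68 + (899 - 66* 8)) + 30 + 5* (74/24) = 85087/204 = 417.09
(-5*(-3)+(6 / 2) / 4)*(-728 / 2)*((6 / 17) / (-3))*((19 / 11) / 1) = 217854 / 187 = 1164.99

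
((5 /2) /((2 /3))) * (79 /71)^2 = 93615 /20164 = 4.64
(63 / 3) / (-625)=-21 / 625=-0.03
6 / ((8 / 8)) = 6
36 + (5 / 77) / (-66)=182947 / 5082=36.00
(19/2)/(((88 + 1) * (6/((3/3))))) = 19/1068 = 0.02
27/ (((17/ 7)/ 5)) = 945/ 17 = 55.59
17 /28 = 0.61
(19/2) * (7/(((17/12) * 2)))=399/17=23.47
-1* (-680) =680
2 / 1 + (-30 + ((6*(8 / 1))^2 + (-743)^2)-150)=554175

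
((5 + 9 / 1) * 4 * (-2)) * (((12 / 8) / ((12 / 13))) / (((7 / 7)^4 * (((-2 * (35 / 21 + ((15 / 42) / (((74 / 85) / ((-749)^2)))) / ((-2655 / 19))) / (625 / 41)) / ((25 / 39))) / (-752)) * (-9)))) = -143641400000 / 3180779139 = -45.16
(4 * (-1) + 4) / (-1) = 0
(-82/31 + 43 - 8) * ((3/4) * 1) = 3009/124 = 24.27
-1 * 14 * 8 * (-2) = 224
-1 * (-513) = 513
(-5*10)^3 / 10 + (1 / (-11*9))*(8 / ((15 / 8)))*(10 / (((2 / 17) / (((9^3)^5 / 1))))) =-8296650063803356 / 11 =-754240914891214.18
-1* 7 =-7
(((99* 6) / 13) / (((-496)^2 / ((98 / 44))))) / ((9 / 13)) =0.00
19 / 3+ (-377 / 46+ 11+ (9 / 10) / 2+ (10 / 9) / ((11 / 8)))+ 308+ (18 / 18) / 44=7250389 / 22770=318.42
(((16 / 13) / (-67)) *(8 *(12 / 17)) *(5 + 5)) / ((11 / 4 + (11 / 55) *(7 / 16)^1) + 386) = -409600 / 153533783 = -0.00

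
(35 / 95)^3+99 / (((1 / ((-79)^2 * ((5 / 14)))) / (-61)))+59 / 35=-6462788860153 / 480130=-13460497.91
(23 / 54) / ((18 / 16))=92 / 243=0.38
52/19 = 2.74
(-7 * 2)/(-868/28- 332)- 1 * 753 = -273325/363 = -752.96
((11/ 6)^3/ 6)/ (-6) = -1331/ 7776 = -0.17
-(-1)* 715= 715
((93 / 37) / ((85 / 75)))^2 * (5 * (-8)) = -77841000 / 395641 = -196.75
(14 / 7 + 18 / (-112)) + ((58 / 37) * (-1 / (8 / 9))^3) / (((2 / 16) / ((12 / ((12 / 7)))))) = -1020665 / 8288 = -123.15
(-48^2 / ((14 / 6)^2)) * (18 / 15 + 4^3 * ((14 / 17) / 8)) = -13727232 / 4165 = -3295.85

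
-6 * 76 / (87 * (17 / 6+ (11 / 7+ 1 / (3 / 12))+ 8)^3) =-11261376 / 9485400301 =-0.00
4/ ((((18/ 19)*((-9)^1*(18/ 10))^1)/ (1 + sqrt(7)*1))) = -190*sqrt(7)/ 729-190/ 729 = -0.95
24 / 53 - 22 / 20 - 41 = -22073 / 530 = -41.65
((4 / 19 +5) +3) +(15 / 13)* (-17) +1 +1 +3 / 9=-6722 / 741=-9.07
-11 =-11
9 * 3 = 27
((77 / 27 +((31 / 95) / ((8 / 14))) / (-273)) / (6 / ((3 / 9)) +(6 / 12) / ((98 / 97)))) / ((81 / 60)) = 74499796 / 652728375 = 0.11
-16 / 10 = -8 / 5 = -1.60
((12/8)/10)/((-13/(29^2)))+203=50257/260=193.30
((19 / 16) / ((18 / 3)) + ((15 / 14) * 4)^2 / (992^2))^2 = 51239870189209 / 1307860355579904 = 0.04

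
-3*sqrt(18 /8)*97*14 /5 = -6111 /5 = -1222.20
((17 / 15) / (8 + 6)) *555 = 629 / 14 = 44.93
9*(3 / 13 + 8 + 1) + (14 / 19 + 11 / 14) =292545 / 3458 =84.60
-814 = -814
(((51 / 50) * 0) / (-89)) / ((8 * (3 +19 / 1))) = 0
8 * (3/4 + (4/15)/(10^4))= 56252/9375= 6.00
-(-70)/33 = 70/33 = 2.12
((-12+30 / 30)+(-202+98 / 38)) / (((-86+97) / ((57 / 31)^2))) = -683658 / 10571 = -64.67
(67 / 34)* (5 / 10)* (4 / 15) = 67 / 255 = 0.26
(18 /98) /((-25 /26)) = -0.19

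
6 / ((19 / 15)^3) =20250 / 6859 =2.95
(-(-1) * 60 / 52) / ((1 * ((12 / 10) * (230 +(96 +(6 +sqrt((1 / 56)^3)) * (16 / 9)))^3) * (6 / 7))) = 7344144470045904239250 / 249820525707974474889658012199 - 1929154941809907525 * sqrt(14) / 6495333668407336347131108317174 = 0.00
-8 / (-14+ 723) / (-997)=8 / 706873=0.00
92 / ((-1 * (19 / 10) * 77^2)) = -0.01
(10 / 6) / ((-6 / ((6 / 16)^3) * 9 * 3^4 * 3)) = -5 / 746496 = -0.00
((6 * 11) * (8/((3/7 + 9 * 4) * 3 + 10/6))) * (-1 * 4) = -22176/1165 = -19.04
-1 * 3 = -3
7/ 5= 1.40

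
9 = 9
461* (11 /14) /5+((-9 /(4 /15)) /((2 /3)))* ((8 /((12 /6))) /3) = 173 /35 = 4.94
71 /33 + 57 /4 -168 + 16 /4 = -19483 /132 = -147.60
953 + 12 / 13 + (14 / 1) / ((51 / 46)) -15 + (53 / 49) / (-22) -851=71829731 / 714714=100.50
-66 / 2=-33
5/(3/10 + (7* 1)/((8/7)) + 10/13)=2600/3741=0.70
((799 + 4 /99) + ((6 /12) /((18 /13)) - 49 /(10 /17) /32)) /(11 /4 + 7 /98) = 58899337 /208560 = 282.41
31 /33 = 0.94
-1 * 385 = -385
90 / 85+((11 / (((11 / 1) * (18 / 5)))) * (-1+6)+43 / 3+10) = 8195 / 306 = 26.78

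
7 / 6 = 1.17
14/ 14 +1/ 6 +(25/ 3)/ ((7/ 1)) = 2.36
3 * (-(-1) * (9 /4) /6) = 1.12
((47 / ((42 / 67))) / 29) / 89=3149 / 108402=0.03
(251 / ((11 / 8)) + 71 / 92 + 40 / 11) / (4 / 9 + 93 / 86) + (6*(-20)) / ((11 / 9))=1322469 / 54326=24.34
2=2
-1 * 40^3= -64000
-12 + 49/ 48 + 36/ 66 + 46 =18779/ 528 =35.57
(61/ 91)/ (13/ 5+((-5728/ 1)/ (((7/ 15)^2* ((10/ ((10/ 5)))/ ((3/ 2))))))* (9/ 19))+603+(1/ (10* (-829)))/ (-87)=98299521783965201/ 163017497205030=603.00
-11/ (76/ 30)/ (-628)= 165/ 23864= 0.01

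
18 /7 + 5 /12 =251 /84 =2.99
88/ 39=2.26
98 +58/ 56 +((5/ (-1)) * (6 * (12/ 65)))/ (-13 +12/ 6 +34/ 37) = 99.59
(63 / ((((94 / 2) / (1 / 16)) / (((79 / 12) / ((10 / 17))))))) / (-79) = -357 / 30080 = -0.01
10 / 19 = 0.53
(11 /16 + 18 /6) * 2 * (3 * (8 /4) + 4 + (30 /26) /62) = 73.89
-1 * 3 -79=-82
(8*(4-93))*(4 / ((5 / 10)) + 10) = -12816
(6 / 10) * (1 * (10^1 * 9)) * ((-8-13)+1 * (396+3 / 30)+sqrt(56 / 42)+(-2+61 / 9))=36 * sqrt(3)+102567 / 5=20575.75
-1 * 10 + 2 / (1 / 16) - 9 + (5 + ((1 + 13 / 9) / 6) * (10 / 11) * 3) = 172 / 9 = 19.11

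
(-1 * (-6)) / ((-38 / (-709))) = 111.95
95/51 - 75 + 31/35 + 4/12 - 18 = -160504/1785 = -89.92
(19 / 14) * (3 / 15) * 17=323 / 70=4.61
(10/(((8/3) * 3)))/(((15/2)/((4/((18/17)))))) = 17/27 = 0.63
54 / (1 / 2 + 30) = 1.77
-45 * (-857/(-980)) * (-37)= 285381/196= 1456.03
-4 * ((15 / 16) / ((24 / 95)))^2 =-225625 / 4096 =-55.08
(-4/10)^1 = -2/5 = -0.40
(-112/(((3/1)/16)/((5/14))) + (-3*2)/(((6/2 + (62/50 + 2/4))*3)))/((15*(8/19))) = -48127/1422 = -33.84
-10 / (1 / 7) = -70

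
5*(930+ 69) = 4995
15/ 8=1.88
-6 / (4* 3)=-1 / 2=-0.50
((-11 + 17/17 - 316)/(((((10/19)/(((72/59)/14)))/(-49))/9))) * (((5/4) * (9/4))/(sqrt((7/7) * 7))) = 2257713 * sqrt(7)/236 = 25310.79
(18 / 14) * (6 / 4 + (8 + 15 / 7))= 14.97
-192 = -192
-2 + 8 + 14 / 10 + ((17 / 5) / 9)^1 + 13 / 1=187 / 9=20.78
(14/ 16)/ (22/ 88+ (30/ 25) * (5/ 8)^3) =224/ 139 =1.61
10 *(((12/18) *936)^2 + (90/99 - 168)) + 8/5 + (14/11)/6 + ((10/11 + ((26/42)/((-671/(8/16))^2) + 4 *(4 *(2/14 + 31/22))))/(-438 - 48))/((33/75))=3934651270669215847/1010935122120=3892090.78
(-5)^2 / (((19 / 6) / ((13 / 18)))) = 325 / 57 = 5.70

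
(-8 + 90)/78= 41/39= 1.05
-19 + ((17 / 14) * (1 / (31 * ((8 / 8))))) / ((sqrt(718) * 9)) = -19 + 17 * sqrt(718) / 2804508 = -19.00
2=2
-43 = -43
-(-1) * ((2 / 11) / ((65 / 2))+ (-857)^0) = 719 / 715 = 1.01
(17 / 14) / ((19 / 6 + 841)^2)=306 / 179579575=0.00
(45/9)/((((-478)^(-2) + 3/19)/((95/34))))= 1031034050/11653007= 88.48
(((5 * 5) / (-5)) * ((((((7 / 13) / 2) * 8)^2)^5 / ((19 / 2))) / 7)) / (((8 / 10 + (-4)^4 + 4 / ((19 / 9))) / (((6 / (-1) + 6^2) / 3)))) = -2582630848000 / 413575475547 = -6.24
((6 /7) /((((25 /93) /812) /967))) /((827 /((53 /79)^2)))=1362.61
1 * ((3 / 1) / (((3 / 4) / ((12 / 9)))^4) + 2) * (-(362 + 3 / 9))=-75992170 / 6561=-11582.41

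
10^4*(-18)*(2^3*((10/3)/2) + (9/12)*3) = -2805000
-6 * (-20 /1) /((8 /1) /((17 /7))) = 255 /7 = 36.43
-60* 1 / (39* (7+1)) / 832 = -5 / 21632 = -0.00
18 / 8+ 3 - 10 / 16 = 37 / 8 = 4.62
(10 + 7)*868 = 14756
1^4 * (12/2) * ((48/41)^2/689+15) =104252634/1158209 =90.01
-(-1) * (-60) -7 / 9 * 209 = -2003 / 9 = -222.56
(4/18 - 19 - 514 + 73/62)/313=-296633/174654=-1.70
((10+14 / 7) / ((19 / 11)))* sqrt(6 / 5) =132* sqrt(30) / 95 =7.61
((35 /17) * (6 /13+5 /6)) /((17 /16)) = 28280 /11271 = 2.51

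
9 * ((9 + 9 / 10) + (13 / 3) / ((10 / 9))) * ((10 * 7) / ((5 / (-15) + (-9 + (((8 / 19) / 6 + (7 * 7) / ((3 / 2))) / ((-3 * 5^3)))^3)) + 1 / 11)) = -34591303441406250 / 36775996669703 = -940.59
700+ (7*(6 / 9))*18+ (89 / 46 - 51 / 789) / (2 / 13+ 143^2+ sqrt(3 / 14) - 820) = 4323322148094733497 / 5514440845297283 - 3823625*sqrt(42) / 11028881690594566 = 784.00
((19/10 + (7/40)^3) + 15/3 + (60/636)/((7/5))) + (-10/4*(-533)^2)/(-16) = 1054135750853/23744000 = 44395.88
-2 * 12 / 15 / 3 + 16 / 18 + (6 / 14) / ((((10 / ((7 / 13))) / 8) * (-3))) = 172 / 585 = 0.29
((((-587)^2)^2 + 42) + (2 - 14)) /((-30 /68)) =-4036745056894 /15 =-269116337126.27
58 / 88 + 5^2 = 1129 / 44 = 25.66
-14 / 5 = -2.80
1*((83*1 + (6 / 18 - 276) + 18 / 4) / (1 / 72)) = -13548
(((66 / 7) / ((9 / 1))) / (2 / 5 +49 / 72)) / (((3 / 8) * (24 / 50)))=44000 / 8169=5.39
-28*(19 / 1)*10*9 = -47880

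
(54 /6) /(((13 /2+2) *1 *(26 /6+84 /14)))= 0.10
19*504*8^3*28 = 137281536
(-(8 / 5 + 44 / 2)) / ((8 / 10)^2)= -295 / 8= -36.88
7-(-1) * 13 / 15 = 118 / 15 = 7.87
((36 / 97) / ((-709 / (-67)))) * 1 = 2412 / 68773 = 0.04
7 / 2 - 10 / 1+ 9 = 2.50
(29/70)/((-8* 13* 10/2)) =-29/36400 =-0.00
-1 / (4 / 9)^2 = -81 / 16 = -5.06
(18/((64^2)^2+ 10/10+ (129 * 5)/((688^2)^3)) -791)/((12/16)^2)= -523695161274398618033513872/372412804824784818929799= -1406.22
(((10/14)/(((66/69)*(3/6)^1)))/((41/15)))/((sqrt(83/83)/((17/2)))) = 29325/6314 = 4.64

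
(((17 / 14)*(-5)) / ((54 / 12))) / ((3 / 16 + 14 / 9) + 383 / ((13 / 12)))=-17680 / 4655609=-0.00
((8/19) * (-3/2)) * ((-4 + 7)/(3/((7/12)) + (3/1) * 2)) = -42/247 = -0.17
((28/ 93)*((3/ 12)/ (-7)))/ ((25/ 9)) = -3/ 775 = -0.00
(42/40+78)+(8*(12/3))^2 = 22061/20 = 1103.05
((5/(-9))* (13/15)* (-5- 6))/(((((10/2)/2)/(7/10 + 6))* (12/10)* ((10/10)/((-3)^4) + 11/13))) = 124553/9040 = 13.78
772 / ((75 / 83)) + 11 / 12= 256579 / 300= 855.26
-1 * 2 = -2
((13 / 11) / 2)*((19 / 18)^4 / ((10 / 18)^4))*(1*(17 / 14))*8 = 74.81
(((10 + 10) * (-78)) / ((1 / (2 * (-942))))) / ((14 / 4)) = 5878080 / 7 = 839725.71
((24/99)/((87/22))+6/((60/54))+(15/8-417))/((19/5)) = -4276889/39672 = -107.81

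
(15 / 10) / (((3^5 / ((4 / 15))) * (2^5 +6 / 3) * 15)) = 1 / 309825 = 0.00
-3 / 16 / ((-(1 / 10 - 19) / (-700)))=125 / 18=6.94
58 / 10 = 29 / 5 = 5.80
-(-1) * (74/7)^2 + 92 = 9984/49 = 203.76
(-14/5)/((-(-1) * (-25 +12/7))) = 98/815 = 0.12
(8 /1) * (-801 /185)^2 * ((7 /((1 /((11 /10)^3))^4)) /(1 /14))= 98667320461695945729 /2139062500000000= 46126.43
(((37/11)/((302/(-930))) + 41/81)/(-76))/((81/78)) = 0.12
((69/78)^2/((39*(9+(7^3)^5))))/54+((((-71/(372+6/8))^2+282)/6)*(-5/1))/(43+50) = -1128096848217501924743/446380897289981262336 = -2.53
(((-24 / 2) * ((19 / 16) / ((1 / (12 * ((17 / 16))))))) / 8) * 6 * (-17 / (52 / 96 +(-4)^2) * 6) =1334313 / 1588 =840.25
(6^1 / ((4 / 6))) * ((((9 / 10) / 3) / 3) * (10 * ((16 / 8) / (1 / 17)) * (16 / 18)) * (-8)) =-2176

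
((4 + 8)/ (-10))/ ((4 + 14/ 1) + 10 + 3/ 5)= -6/ 143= -0.04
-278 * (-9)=2502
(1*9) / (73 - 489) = -9 / 416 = -0.02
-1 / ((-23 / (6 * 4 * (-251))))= -6024 / 23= -261.91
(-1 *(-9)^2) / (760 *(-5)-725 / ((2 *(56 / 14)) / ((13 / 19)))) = 1368 / 65225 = 0.02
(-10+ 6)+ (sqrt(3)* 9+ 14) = 25.59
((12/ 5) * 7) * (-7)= -588/ 5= -117.60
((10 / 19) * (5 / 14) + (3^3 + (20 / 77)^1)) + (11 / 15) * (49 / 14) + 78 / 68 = 11625241 / 373065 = 31.16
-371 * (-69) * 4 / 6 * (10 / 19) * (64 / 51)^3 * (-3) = -44737495040 / 840123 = -53251.13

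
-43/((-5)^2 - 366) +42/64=8537/10912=0.78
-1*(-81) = 81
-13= -13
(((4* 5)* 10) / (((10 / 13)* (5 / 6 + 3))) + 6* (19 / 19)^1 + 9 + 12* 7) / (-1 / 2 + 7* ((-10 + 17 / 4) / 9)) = -138132 / 4117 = -33.55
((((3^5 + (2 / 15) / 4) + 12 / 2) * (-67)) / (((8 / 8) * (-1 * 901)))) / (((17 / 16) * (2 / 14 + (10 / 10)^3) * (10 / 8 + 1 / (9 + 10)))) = 266296324 / 22745745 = 11.71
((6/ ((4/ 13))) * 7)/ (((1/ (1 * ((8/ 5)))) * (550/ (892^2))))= 434432544/ 1375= 315950.94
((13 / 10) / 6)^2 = 169 / 3600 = 0.05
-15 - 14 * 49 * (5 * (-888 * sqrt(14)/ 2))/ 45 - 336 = 126276.66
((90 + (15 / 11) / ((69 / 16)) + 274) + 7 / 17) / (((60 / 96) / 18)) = 45178416 / 4301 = 10504.17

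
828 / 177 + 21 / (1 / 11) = 13905 / 59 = 235.68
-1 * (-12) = 12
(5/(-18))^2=25/324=0.08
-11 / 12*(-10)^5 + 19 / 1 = 275057 / 3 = 91685.67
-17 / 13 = -1.31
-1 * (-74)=74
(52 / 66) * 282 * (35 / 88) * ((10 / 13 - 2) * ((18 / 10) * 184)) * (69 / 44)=-75185712 / 1331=-56488.14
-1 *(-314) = 314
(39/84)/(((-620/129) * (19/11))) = -18447/329840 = -0.06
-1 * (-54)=54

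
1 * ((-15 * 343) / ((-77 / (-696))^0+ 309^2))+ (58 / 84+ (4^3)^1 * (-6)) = -384345202 / 1002561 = -383.36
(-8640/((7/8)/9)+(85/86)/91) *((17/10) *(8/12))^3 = -683383909823/5282550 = -129366.29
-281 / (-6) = 281 / 6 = 46.83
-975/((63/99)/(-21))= 32175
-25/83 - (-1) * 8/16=33/166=0.20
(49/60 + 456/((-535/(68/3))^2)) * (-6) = -9.81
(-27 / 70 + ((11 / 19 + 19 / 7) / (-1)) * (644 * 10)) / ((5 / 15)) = -84623139 / 1330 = -63626.42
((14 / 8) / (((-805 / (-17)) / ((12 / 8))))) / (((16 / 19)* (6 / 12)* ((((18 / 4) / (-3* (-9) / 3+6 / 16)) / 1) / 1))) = 1615 / 5888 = 0.27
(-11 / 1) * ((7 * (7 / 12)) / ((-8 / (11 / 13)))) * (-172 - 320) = -243089 / 104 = -2337.39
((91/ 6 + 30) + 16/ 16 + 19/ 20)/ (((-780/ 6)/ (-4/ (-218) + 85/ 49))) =-8823067/ 13886600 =-0.64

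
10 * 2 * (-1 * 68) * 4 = -5440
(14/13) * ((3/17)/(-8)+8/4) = 1883/884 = 2.13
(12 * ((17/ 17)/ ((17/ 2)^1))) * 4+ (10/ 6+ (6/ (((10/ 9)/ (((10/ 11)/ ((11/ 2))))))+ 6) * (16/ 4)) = 215269/ 6171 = 34.88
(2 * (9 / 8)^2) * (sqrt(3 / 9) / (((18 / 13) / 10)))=195 * sqrt(3) / 32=10.55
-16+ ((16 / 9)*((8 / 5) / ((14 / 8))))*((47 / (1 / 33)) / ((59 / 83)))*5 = 21950608 / 1239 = 17716.39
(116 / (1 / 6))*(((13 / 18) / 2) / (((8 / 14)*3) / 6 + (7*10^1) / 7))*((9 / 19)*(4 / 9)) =2639 / 513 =5.14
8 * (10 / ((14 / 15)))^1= 600 / 7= 85.71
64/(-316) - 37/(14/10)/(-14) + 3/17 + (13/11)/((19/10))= 68320045/27507326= 2.48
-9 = -9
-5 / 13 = -0.38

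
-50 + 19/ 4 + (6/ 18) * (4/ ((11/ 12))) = -1927/ 44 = -43.80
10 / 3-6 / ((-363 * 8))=4843 / 1452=3.34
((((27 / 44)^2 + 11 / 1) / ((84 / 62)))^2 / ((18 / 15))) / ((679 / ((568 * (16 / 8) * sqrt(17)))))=165494503721875 * sqrt(17) / 1683489177216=405.32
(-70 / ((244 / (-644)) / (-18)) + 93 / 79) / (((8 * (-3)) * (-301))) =-5340089 / 11604152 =-0.46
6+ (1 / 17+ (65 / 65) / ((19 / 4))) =2025 / 323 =6.27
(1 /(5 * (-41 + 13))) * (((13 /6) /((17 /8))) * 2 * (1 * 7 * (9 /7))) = -78 /595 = -0.13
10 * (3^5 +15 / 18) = 7315 / 3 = 2438.33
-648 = -648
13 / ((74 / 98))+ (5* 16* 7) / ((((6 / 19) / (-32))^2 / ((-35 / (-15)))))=13404033839 / 999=13417451.29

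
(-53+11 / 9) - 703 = -6793 / 9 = -754.78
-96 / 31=-3.10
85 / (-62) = -85 / 62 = -1.37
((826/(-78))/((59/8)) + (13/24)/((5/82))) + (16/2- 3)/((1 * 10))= 6199/780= 7.95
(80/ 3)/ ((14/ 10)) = 400/ 21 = 19.05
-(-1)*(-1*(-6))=6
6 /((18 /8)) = 8 /3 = 2.67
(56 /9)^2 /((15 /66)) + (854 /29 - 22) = 2088248 /11745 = 177.80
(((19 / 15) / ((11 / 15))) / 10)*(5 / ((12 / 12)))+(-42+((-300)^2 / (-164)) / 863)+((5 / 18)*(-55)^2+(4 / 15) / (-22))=13985280427 / 17514585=798.49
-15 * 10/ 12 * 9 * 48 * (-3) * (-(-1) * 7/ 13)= 113400/ 13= 8723.08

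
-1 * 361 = -361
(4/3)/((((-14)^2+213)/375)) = 500/409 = 1.22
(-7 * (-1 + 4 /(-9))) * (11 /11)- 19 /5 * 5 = -80 /9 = -8.89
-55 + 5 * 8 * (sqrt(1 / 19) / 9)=-55 + 40 * sqrt(19) / 171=-53.98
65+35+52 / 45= 4552 / 45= 101.16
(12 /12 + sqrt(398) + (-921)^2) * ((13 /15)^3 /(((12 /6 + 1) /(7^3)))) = 753571 * sqrt(398) /10125 + 639210572182 /10125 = 63133393.17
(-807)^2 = 651249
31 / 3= 10.33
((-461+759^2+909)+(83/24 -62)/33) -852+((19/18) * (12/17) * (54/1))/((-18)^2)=7750892915/13464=575675.35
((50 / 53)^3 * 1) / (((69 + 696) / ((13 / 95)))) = 65000 / 432785439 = 0.00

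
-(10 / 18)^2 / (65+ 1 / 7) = -175 / 36936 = -0.00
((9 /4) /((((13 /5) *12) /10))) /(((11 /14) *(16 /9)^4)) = 3444525 /37486592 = 0.09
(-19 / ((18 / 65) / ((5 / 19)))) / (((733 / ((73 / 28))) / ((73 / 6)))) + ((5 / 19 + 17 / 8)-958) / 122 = -1383138496 / 160564383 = -8.61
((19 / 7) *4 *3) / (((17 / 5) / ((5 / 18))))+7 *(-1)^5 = -1549 / 357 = -4.34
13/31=0.42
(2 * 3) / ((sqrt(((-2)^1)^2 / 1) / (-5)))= -15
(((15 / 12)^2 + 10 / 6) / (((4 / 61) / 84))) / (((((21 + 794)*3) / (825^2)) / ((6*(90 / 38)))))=405424490625 / 24776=16363597.46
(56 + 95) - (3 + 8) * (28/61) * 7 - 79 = 2236/61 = 36.66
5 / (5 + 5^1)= 1 / 2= 0.50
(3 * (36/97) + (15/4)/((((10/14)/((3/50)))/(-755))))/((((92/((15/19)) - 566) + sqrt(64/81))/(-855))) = -7067403495/15664336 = -451.18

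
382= 382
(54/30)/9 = 1/5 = 0.20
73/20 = 3.65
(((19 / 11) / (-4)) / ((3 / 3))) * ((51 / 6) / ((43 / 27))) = -8721 / 3784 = -2.30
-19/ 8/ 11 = -19/ 88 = -0.22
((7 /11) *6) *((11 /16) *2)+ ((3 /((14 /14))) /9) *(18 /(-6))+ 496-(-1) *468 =3873 /4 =968.25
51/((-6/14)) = -119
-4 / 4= -1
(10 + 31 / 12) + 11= 283 / 12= 23.58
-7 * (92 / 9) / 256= -161 / 576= -0.28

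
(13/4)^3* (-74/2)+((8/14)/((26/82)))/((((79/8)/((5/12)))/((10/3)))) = -5258429989/4140864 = -1269.89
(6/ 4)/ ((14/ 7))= 3/ 4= 0.75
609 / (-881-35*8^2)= -609 / 3121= -0.20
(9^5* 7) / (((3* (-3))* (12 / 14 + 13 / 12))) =-3857868 / 163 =-23667.90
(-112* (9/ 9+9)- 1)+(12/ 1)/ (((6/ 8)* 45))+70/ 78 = -655052/ 585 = -1119.75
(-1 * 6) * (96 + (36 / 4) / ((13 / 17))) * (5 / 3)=-14010 / 13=-1077.69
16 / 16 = 1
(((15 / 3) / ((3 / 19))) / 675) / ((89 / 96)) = 608 / 12015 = 0.05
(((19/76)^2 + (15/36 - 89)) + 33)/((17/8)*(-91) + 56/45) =975/3374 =0.29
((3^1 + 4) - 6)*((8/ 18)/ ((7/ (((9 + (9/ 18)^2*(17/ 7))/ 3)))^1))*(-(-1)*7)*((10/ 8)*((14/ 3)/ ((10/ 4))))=269/ 81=3.32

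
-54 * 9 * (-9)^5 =28697814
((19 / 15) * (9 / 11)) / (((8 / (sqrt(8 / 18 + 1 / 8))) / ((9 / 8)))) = 171 * sqrt(82) / 14080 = 0.11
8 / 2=4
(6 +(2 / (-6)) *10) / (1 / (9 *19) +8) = 0.33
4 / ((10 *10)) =1 / 25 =0.04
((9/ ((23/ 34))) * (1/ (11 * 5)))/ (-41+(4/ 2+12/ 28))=-119/ 18975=-0.01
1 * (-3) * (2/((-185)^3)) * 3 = 0.00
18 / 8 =9 / 4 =2.25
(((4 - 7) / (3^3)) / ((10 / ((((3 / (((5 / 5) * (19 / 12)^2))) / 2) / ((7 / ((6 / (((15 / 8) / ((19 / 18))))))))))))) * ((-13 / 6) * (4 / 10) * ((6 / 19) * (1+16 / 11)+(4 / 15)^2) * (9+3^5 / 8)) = 2069288 / 22336875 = 0.09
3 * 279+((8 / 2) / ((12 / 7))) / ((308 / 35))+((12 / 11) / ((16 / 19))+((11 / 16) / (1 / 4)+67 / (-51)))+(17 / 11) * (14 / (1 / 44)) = 4021241 / 2244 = 1792.00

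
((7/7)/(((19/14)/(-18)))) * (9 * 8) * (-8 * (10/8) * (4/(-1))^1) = -725760/19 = -38197.89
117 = 117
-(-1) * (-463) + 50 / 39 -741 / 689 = -956594 / 2067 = -462.79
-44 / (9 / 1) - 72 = -76.89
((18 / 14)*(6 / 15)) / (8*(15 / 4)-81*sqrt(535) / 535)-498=-183953286 / 369397 + 162*sqrt(535) / 1846985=-497.98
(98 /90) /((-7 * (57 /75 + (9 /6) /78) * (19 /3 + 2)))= -364 /15195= -0.02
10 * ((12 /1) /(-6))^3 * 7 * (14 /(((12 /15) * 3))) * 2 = -19600 /3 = -6533.33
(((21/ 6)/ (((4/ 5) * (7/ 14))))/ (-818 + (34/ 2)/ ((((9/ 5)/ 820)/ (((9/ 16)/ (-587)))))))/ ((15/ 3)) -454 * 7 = -6159250951/ 1938089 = -3178.00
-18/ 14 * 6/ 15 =-18/ 35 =-0.51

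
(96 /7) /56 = 12 /49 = 0.24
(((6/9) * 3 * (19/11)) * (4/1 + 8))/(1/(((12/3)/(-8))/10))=-114/55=-2.07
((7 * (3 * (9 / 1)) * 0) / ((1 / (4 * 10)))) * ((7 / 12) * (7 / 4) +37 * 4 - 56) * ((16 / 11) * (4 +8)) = 0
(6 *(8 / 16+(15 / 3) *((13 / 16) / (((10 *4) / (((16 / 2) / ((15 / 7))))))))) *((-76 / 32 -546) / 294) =-925657 / 94080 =-9.84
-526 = -526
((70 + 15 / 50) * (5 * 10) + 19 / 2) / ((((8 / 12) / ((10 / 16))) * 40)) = 21147 / 256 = 82.61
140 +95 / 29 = 4155 / 29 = 143.28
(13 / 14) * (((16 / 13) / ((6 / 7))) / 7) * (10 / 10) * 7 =4 / 3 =1.33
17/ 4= 4.25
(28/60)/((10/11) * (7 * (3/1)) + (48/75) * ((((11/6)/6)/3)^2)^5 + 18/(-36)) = 247376822604173475840/9854914329109617733973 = 0.03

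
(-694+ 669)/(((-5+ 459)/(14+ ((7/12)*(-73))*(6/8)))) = 7175/7264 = 0.99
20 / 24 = 5 / 6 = 0.83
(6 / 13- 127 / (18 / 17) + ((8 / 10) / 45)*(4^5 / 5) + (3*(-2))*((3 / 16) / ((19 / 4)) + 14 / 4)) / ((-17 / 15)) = 38090788 / 314925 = 120.95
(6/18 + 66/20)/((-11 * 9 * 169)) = -109/501930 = -0.00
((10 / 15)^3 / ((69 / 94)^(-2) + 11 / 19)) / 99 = 80408 / 65415735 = 0.00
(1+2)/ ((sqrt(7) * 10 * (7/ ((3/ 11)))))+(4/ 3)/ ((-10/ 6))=-4/ 5+9 * sqrt(7)/ 5390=-0.80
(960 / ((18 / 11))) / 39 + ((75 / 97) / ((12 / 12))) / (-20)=681125 / 45396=15.00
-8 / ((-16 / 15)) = 15 / 2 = 7.50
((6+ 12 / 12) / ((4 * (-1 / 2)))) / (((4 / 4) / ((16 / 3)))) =-56 / 3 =-18.67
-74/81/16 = -37/648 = -0.06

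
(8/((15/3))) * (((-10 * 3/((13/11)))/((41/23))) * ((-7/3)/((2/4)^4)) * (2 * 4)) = 3627008/533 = 6804.89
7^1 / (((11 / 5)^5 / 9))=196875 / 161051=1.22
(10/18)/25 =1/45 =0.02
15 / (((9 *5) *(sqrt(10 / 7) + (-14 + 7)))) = -49 / 999-sqrt(70) / 999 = -0.06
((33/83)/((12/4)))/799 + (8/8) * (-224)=-14854997/66317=-224.00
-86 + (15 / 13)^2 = -14309 / 169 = -84.67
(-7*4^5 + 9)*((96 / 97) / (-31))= 687264 / 3007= 228.55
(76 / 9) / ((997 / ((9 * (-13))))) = -988 / 997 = -0.99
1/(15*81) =1/1215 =0.00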